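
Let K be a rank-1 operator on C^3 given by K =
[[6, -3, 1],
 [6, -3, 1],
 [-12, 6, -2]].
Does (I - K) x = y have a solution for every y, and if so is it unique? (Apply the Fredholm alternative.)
(I - K) is singular (det(I - K) = 0, i.e. 1 ∈ sigma(K)). (I - K) x = y is solvable iff y ⊥ ker((I - K)^*) = span{(6, -3, 1)}, i.e. iff 6y_1 - 3y_2 + y_3 = 0. When solvable, the solutions are x = y + c·(1, 1, -2), c arbitrary (ker(I - K) = span{(1, 1, -2)}, dimension 1).

K has rank 1, so it is an outer product K = u v^T: every row of K is a multiple of one row vector. Reading off the entries, u = (1, 1, -2) and v = (6, -3, 1) (row i of K equals u_i·v^T). A rank-one matrix u v^T satisfies K u = u (v·u) and kills the (2)-dimensional subspace v^⊥, so its characteristic polynomial is lambda^2 (lambda - v·u) with v·u = tr K = 1. Hence the eigenvalues of I - K are 1 (multiplicity 2) and 1 - (1) = 0, so det(I - K) = 0. (Direct check: I - K =
[[-5, 3, -1],
 [-6, 4, -1],
 [12, -6, 3]]
has determinant 0.) So 1 is an eigenvalue of K and (I - K) is not invertible. The finite-dimensional Fredholm alternative says: either (I - K) is invertible, or ker(I - K) ≠ {0} and then range(I - K) = ker((I - K)^*)^⊥, with dim ker(I - K) = dim ker((I - K)^*). We are in the second case, so we need both kernels. Kernel of I - K: (I - K) u = u - u (v·u) = u - u = 0, so ker(I - K) = span{u} = span{(1, 1, -2)} (it is exactly 1-dimensional because rank(I - K) = 2). Kernel of the adjoint: K is real, so (I - K)^* = I - K^T = I - v u^T, and (I - v u^T) v = v - v (u·v) = 0; hence ker((I - K)^*) = span{v} = span{(6, -3, 1)}. Therefore (I - K) x = y is solvable iff <y, v> = 0, i.e. iff 6y_1 - 3y_2 + y_3 = 0. When this holds, K y = u (v·y) = 0, so (I - K) y = y and x = y is a particular solution; the full solution set is the line x = y + c·u = y + c·(1, 1, -2), c ∈ C.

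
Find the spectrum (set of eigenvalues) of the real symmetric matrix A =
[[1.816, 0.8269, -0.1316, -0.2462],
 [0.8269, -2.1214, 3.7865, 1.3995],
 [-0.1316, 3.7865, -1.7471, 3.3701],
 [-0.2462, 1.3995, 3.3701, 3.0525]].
sigma(A) ≈ {-6, -1, 2, 6}

A is real symmetric, so its spectrum consists of real eigenvalues. Expanding the characteristic polynomial of the displayed matrix gives
  det(λ I - A) = p(λ) = λ^4 + (-1)λ^3 + (-38)λ^2 + (36.0012)λ + (71.9978).
Solving p(λ) = 0 yields eigenvalues ≈ -6, -1, 2, 6. (A is shown rounded to 4 decimals, so these recover the underlying integer eigenvalues to within that precision.)
Verification: the trace of A = 1 equals the sum of eigenvalues 1, and det(A) ≈ 71.9978 matches the eigenvalue product 72.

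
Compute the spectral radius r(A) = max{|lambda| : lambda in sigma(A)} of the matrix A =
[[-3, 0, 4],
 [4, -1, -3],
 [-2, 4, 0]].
r(A) ≈ 5.1552

The eigenvalues of A are the roots of its characteristic polynomial. With M = A (coefficients from the trace, the sum of principal 2x2 minors, and det A):
  p(λ) = det(λ I - M) = λ^3 + 4λ^2 + 23λ - 20.
No integer candidate from the rational root theorem (±divisors of 20) is a root, so the roots are irrational. The cubic discriminant is Δ = -79004 < 0, so there is one real root and a complex-conjugate pair. p(0) = -20 and p(1) = 8 have opposite signs, so a root lies in (0, 1); Newton's method refines it to λ ≈ 0.7525. Dividing out (λ - (0.7525)) leaves approximately λ^2 + 4.7525λ + 26.5765. For λ^2 + 4.7525λ + 26.5765 the discriminant is -83.7193. It is negative, so the remaining roots are the complex-conjugate pair λ ≈ -2.3763 ± 4.5749i. Their product equals the constant term, so |λ|^2 ≈ 26.5765 and |λ| ≈ 5.1552.
Thus the eigenvalues (to 4 decimals) are 0.7525 (modulus 0.7525); -2.3763 ± 4.5749i (modulus 5.1552). The spectral radius is the largest modulus: r(A) ≈ 5.1552. (Cross-check: r(A) ≤ ||A||_2 ≈ 7.3692; equality holds whenever A is normal, though it can also hold for some non-normal A.)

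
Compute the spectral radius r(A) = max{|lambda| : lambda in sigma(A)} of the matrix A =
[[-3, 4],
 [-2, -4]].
r(A) = sqrt(20) ≈ 4.4721

The eigenvalues of A are the roots of its characteristic polynomial. With M = A (coefficients from the trace and determinant):
  p(λ) = det(λ I - M) = λ^2 + 7λ + 20.
For λ^2 + 7λ + 20 the discriminant is -31. It is negative, so the roots are the complex-conjugate pair λ = -7/2 ± (sqrt(31)/2) i ≈ -3.5 ± 2.7839i. For a conjugate pair the product of the roots equals the constant term, so |λ|^2 = 20 and |λ| = sqrt(20) ≈ 4.4721.
Thus the eigenvalues (to 4 decimals) are -3.5 ± 2.7839i (modulus 4.4721). The spectral radius is the largest modulus: r(A) = sqrt(20) ≈ 4.4721. (Cross-check: r(A) ≤ ||A||_2 ≈ 5.7278; equality holds whenever A is normal, though it can also hold for some non-normal A.)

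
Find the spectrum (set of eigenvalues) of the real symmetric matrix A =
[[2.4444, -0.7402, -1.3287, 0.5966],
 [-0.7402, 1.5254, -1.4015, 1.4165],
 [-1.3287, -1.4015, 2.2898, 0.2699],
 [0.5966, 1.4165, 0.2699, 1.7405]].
sigma(A) ≈ {-1, 2, 3, 4}

A is real symmetric, so its spectrum consists of real eigenvalues. Expanding the characteristic polynomial of the displayed matrix gives
  det(λ I - A) = p(λ) = λ^4 + (-8)λ^3 + (17)λ^2 + (1.9985)λ + (-24).
Solving p(λ) = 0 yields eigenvalues ≈ -1, 2, 3, 4. (A is shown rounded to 4 decimals, so these recover the underlying integer eigenvalues to within that precision.)
Verification: the trace of A = 8 equals the sum of eigenvalues 8, and det(A) ≈ -23.9997 matches the eigenvalue product -24.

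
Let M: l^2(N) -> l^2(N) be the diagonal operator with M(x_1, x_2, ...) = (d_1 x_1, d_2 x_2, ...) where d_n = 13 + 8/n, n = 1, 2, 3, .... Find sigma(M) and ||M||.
sigma(M) = {13 + 8/n : n ≥ 1} ∪ {13}; ||M|| = 21

A bounded diagonal operator on l^2 with diagonal entries d_n has spectrum equal to the closure of {d_n : n ≥ 1}: every d_n is an eigenvalue (with eigenvector e_n), so {d_n} ⊂ sigma(M); the spectrum is closed, so its closure is too; and for lambda not in the closure, (M - lambda I) has bounded inverse (the diagonal entries 1/(d_n - lambda) are bounded). For our sequence d_n = 13 + 8/n, n = 1, 2, 3, ...:
  - {d_n} = {13 + 8/n : n ≥ 1}; the only limit point is 13
  - closure = {13 + 8/n : n ≥ 1} ∪ {13}
For the norm: a diagonal operator has ||M|| = sup_n |d_n|. Here d_n = 13 + 8/n is positive and decreasing, so sup_n |d_n| = d_1 = 13 + 8 = 21. So ||M|| = 21.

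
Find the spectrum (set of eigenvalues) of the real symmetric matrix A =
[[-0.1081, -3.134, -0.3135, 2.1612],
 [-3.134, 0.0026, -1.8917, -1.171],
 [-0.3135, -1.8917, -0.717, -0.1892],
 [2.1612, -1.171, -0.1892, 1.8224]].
sigma(A) ≈ {-4, -1, 1, 5}

A is real symmetric, so its spectrum consists of real eigenvalues. Expanding the characteristic polynomial of the displayed matrix gives
  det(λ I - A) = p(λ) = λ^4 + (-1)λ^3 + (-21)λ^2 + (0.9979)λ + (20).
Solving p(λ) = 0 yields eigenvalues ≈ -4, -1, 1, 5. (A is shown rounded to 4 decimals, so these recover the underlying integer eigenvalues to within that precision.)
Verification: the trace of A = 1 equals the sum of eigenvalues 1, and det(A) ≈ 20.0003 matches the eigenvalue product 20.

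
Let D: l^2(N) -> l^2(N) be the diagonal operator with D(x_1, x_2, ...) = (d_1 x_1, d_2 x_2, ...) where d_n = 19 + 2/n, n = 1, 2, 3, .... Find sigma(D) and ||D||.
sigma(D) = {19 + 2/n : n ≥ 1} ∪ {19}; ||D|| = 21

A bounded diagonal operator on l^2 with diagonal entries d_n has spectrum equal to the closure of {d_n : n ≥ 1}: every d_n is an eigenvalue (with eigenvector e_n), so {d_n} ⊂ sigma(D); the spectrum is closed, so its closure is too; and for lambda not in the closure, (D - lambda I) has bounded inverse (the diagonal entries 1/(d_n - lambda) are bounded). For our sequence d_n = 19 + 2/n, n = 1, 2, 3, ...:
  - {d_n} = {19 + 2/n : n ≥ 1}; the only limit point is 19
  - closure = {19 + 2/n : n ≥ 1} ∪ {19}
For the norm: a diagonal operator has ||D|| = sup_n |d_n|. Here d_n = 19 + 2/n is positive and decreasing, so sup_n |d_n| = d_1 = 19 + 2 = 21. So ||D|| = 21.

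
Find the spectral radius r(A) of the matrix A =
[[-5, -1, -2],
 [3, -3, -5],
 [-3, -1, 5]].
r(A) ≈ 5.9819

The eigenvalues of A are the roots of its characteristic polynomial. With M = A (coefficients from the trace, the sum of principal 2x2 minors, and det A):
  p(λ) = det(λ I - M) = λ^3 + 3λ^2 - 33λ - 124.
No integer candidate from the rational root theorem (±divisors of 124) is a root, so the roots are irrational. The cubic discriminant is Δ = -27243 < 0, so there is one real root and a complex-conjugate pair. p(5) = -89 and p(6) = 2 have opposite signs, so a root lies in (5, 6); Newton's method refines it to λ ≈ 5.9819. Dividing out (λ - (5.9819)) leaves approximately λ^2 + 8.9819λ + 20.7291. For λ^2 + 8.9819λ + 20.7291 the discriminant is -2.2416. It is negative, so the remaining roots are the complex-conjugate pair λ ≈ -4.491 ± 0.7486i. Their product equals the constant term, so |λ|^2 ≈ 20.7291 and |λ| ≈ 4.5529.
Thus the eigenvalues (to 4 decimals) are 5.9819 (modulus 5.9819); -4.491 ± 0.7486i (modulus 4.5529). The spectral radius is the largest modulus: r(A) ≈ 5.9819. (Cross-check: r(A) ≤ ||A||_2 ≈ 8.4255; equality holds whenever A is normal, though it can also hold for some non-normal A.)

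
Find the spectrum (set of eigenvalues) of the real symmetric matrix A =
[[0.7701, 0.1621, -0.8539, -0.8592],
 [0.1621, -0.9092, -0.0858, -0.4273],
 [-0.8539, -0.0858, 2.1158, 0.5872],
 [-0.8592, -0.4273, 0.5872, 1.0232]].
sigma(A) ≈ {-1, 0, 1, 3}

A is real symmetric, so its spectrum consists of real eigenvalues. Expanding the characteristic polynomial of the displayed matrix gives
  det(λ I - A) = p(λ) = λ^4 + (-3)λ^3 + (-1)λ^2 + (3)λ + (0).
Solving p(λ) = 0 yields eigenvalues ≈ -1, 0, 1, 3. (A is shown rounded to 4 decimals, so these recover the underlying integer eigenvalues to within that precision.)
Verification: the trace of A = 3 equals the sum of eigenvalues 3, and det(A) ≈ 0.0001 matches the eigenvalue product 0.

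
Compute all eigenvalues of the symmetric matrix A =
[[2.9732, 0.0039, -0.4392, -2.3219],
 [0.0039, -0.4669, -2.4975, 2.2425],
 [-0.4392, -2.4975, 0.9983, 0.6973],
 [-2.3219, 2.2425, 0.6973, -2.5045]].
sigma(A) ≈ {-5, -1, 3, 4}

A is real symmetric, so its spectrum consists of real eigenvalues. Expanding the characteristic polynomial of the displayed matrix gives
  det(λ I - A) = p(λ) = λ^4 + (-1)λ^3 + (-25)λ^2 + (37.0018)λ + (60).
Solving p(λ) = 0 yields eigenvalues ≈ -5, -1, 3, 4. (A is shown rounded to 4 decimals, so these recover the underlying integer eigenvalues to within that precision.)
Verification: the trace of A = 1 equals the sum of eigenvalues 1, and det(A) ≈ 59.9996 matches the eigenvalue product 60.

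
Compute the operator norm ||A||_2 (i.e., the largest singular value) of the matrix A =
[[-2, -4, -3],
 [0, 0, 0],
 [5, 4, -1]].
||A||_2 = sqrt((71 + sqrt(2285))/2) ≈ 7.7072 (= sqrt(largest eigenvalue of A^T A))

||A||_2 = sigma_max(A) = sqrt(lambda_max(A^T A)). Form the symmetric matrix M = A^T A =
[[29, 28, 1],
 [28, 32, 8],
 [1, 8, 10]].
Its characteristic polynomial (trace, sum of principal 2x2 minors, determinant of M give the coefficients) is
  p(λ) = det(λ I - M) = λ^3 - 71λ^2 + 689λ.
The constant term is 0, so λ = 0 is a root. Dividing out λ leaves p(λ) = λ(λ^2 - 71λ + 689). For λ^2 - 71λ + 689 the discriminant is 2285. It is nonnegative but not a perfect square, so the roots are real and irrational: λ = (71 ± sqrt(2285))/2 ≈ 59.4008, 11.5992.
So the eigenvalues of A^T A are ≈ 0, 11.5992, 59.4008 (all ≥ 0, as they must be for A^T A). The largest is λ_max = (71 + sqrt(2285))/2 ≈ 59.4008, hence ||A||_2 = sqrt(λ_max) = sqrt((71 + sqrt(2285))/2) ≈ 7.7072.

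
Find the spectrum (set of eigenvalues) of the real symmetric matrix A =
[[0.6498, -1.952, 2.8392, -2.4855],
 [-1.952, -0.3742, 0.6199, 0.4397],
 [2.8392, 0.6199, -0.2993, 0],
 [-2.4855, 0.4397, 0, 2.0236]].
sigma(A) ≈ {-4, 0, 1, 5}

A is real symmetric, so its spectrum consists of real eigenvalues. Expanding the characteristic polynomial of the displayed matrix gives
  det(λ I - A) = p(λ) = λ^4 + (-2)λ^3 + (-19)λ^2 + (20)λ + (0).
Solving p(λ) = 0 yields eigenvalues ≈ -4, 0, 1, 5. (A is shown rounded to 4 decimals, so these recover the underlying integer eigenvalues to within that precision.)
Verification: the trace of A = 2 equals the sum of eigenvalues 2, and det(A) ≈ 0.0002 matches the eigenvalue product 0.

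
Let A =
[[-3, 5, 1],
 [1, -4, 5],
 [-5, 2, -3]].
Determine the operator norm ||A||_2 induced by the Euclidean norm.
||A||_2 ≈ 9.1786 (= sqrt(largest eigenvalue of A^T A))

||A||_2 = sigma_max(A) = sqrt(lambda_max(A^T A)). Form the symmetric matrix M = A^T A =
[[35, -29, 17],
 [-29, 45, -21],
 [17, -21, 35]].
Its characteristic polynomial (trace, sum of principal 2x2 minors, determinant of M give the coefficients) is
  p(λ) = det(λ I - M) = λ^3 - 115λ^2 + 2804λ - 17956.
No integer candidate from the rational root theorem (±divisors of 17956) is a root, so the roots are irrational. The cubic discriminant is Δ = 2076635152 > 0, so there are three distinct real roots. p(10) = -416 and p(11) = 304 have opposite signs, so a root lies in (10, 11); Newton's method refines it to λ ≈ 10.5491. p(20) = 124 and p(21) = -526 have opposite signs, so a root lies in (20, 21); Newton's method refines it to λ ≈ 20.2042. p(84) = -1156 and p(85) = 3634 have opposite signs, so a root lies in (84, 85); Newton's method refines it to λ ≈ 84.2467. Check (Vieta): the three roots sum to 115, matching tr M = 115.
So the eigenvalues of A^T A are ≈ 10.5491, 20.2042, 84.2467 (all ≥ 0, as they must be for A^T A). The largest is λ_max ≈ 84.2467, hence ||A||_2 = sqrt(λ_max) ≈ 9.1786.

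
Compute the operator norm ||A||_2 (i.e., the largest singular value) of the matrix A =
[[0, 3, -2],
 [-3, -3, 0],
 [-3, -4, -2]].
||A||_2 ≈ 7.007 (= sqrt(largest eigenvalue of A^T A))

||A||_2 = sigma_max(A) = sqrt(lambda_max(A^T A)). Form the symmetric matrix M = A^T A =
[[18, 21, 6],
 [21, 34, 2],
 [6, 2, 8]].
Its characteristic polynomial (trace, sum of principal 2x2 minors, determinant of M give the coefficients) is
  p(λ) = det(λ I - M) = λ^3 - 60λ^2 + 547λ - 576.
No integer candidate from the rational root theorem (±divisors of 576) is a root, so the roots are irrational. The cubic discriminant is Δ = 256138916 > 0, so there are three distinct real roots. p(1) = -88 and p(2) = 286 have opposite signs, so a root lies in (1, 2); Newton's method refines it to λ ≈ 1.2105. p(9) = 216 and p(10) = -106 have opposite signs, so a root lies in (9, 10); Newton's method refines it to λ ≈ 9.6915. p(49) = -184 and p(50) = 1774 have opposite signs, so a root lies in (49, 50); Newton's method refines it to λ ≈ 49.0979. Check (Vieta): the three roots sum to 60, matching tr M = 60.
So the eigenvalues of A^T A are ≈ 1.2105, 9.6915, 49.0979 (all ≥ 0, as they must be for A^T A). The largest is λ_max ≈ 49.0979, hence ||A||_2 = sqrt(λ_max) ≈ 7.007.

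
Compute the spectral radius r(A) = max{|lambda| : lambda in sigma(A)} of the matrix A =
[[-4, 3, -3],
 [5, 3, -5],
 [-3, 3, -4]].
r(A) = 7

The eigenvalues of A are the roots of its characteristic polynomial. With M = A (coefficients from the trace, the sum of principal 2x2 minors, and det A):
  p(λ) = det(λ I - M) = λ^3 + 5λ^2 - 17λ - 21.
By the rational root theorem any rational root is an integer divisor of 21. Testing λ = -7: p(-7) = -343 + 245 + 119 - 21 = 0, so λ = -7 is a root. Dividing out (λ + 7) leaves p(λ) = (λ + 7)(λ^2 - 2λ - 3). For λ^2 - 2λ - 3 the discriminant is 16. It is a perfect square (4^2), so the roots are rational: λ = (2 ± 4)/2 = 3, -1.
Thus the eigenvalues (to 4 decimals) are 3 (modulus 3); -1 (modulus 1); -7 (modulus 7). The spectral radius is the largest modulus: r(A) = 7. (Cross-check: r(A) ≤ ||A||_2 ≈ 8.7508; equality holds whenever A is normal, though it can also hold for some non-normal A.)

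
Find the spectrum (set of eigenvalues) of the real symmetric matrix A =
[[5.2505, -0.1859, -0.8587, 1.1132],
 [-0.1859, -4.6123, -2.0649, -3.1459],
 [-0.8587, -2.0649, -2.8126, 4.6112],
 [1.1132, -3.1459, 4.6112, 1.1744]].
sigma(A) ≈ {-6, 5, 6} (-6 with multiplicity 2)

A is real symmetric, so its spectrum consists of real eigenvalues. Expanding the characteristic polynomial of the displayed matrix gives
  det(λ I - A) = p(λ) = λ^4 + (1)λ^3 + (-66)λ^2 + (-36)λ + (1080.0089).
Solving p(λ) = 0 yields eigenvalues ≈ -6, -6, 5, 6. (A is shown rounded to 4 decimals, so these recover the underlying integer eigenvalues to within that precision.)
Verification: the trace of A = -1 equals the sum of eigenvalues -1, and det(A) ≈ 1080.0089 matches the eigenvalue product 1080.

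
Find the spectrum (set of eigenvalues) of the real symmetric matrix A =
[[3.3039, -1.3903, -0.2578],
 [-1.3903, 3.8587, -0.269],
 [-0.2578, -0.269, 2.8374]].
sigma(A) ≈ {2, 3, 5}

A is real symmetric, so its spectrum consists of real eigenvalues. Expanding the characteristic polynomial of the displayed matrix gives
  det(λ I - A) = p(λ) = λ^3 + (-10)λ^2 + (31)λ + (-30).
Solving p(λ) = 0 yields eigenvalues ≈ 2, 3, 5. (A is shown rounded to 4 decimals, so these recover the underlying integer eigenvalues to within that precision.)
Verification: the trace of A = 10 equals the sum of eigenvalues 10, and det(A) ≈ 30.0005 matches the eigenvalue product 30.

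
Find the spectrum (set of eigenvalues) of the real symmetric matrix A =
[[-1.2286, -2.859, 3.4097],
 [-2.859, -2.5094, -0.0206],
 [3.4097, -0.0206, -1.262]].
sigma(A) ≈ {-6, -2, 3}

A is real symmetric, so its spectrum consists of real eigenvalues. Expanding the characteristic polynomial of the displayed matrix gives
  det(λ I - A) = p(λ) = λ^3 + (5)λ^2 + (-12)λ + (-36.0012).
Solving p(λ) = 0 yields eigenvalues ≈ -6, -2, 3. (A is shown rounded to 4 decimals, so these recover the underlying integer eigenvalues to within that precision.)
Verification: the trace of A = -5 equals the sum of eigenvalues -5, and det(A) ≈ 36.0012 matches the eigenvalue product 36.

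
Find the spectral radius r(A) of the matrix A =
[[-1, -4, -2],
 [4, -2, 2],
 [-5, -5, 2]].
r(A) ≈ 5.6334

The eigenvalues of A are the roots of its characteristic polynomial. With M = A (coefficients from the trace, the sum of principal 2x2 minors, and det A):
  p(λ) = det(λ I - M) = λ^3 + λ^2 + 12λ - 126.
No integer candidate from the rational root theorem (±divisors of 126) is a root, so the roots are irrational. The cubic discriminant is Δ = -462132 < 0, so there is one real root and a complex-conjugate pair. p(3) = -54 and p(4) = 2 have opposite signs, so a root lies in (3, 4); Newton's method refines it to λ ≈ 3.9704. Dividing out (λ - (3.9704)) leaves approximately λ^2 + 4.9704λ + 31.7347. For λ^2 + 4.9704λ + 31.7347 the discriminant is -102.2336. It is negative, so the remaining roots are the complex-conjugate pair λ ≈ -2.4852 ± 5.0555i. Their product equals the constant term, so |λ|^2 ≈ 31.7347 and |λ| ≈ 5.6334.
Thus the eigenvalues (to 4 decimals) are 3.9704 (modulus 3.9704); -2.4852 ± 5.0555i (modulus 5.6334). The spectral radius is the largest modulus: r(A) ≈ 5.6334. (Cross-check: r(A) ≤ ||A||_2 ≈ 8.0573; equality holds whenever A is normal, though it can also hold for some non-normal A.)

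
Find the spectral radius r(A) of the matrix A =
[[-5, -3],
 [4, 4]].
r(A) = (1 + sqrt(33))/2 ≈ 3.3723

The eigenvalues of A are the roots of its characteristic polynomial. With M = A (coefficients from the trace and determinant):
  p(λ) = det(λ I - M) = λ^2 + λ - 8.
For λ^2 + λ - 8 the discriminant is 33. It is nonnegative but not a perfect square, so the roots are real and irrational: λ = (-1 ± sqrt(33))/2 ≈ 2.3723, -3.3723.
Thus the eigenvalues (to 4 decimals) are 2.3723 (modulus 2.3723); -3.3723 (modulus 3.3723). The spectral radius is the largest modulus: r(A) = (1 + sqrt(33))/2 ≈ 3.3723. (Cross-check: r(A) ≤ ||A||_2 ≈ 8.0632; equality holds whenever A is normal, though it can also hold for some non-normal A.)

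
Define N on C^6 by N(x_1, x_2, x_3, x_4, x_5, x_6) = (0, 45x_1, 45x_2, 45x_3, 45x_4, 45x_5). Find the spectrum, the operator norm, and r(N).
sigma(N) = {0}; ||N|| = 45; r(N) = 0. (N is nilpotent with N^6 = 0.)

On C^6, N is a strictly lower-triangular matrix with 45 on the subdiagonal and zeros elsewhere, so its characteristic polynomial is lambda^6 and every eigenvalue is 0: sigma(N) = {0}. For the operator norm, N e_i = 45e_{i+1} for i = 1, ..., 5 and N e_6 = 0, so the singular values of N are 45 (with multiplicity 5) and 0; hence ||N|| = 45. The spectral radius r(N) = max|lambda| = 0. Note ||N|| > r(N) — characteristic of non-normal nilpotent operators. Indeed N^6 = 0.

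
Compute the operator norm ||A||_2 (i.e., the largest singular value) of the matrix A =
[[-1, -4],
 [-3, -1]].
||A||_2 = sqrt((27 + sqrt(245))/2) ≈ 4.618 (= sqrt(largest eigenvalue of A^T A))

||A||_2 = sigma_max(A) = sqrt(lambda_max(A^T A)). Form the symmetric matrix M = A^T A =
[[10, 7],
 [7, 17]].
Its characteristic polynomial (trace, determinant of M give the coefficients) is
  p(λ) = det(λ I - M) = λ^2 - 27λ + 121.
For λ^2 - 27λ + 121 the discriminant is 245. It is nonnegative but not a perfect square, so the roots are real and irrational: λ = (27 ± sqrt(245))/2 ≈ 21.3262, 5.6738.
So the eigenvalues of A^T A are ≈ 5.6738, 21.3262 (all ≥ 0, as they must be for A^T A). The largest is λ_max = (27 + sqrt(245))/2 ≈ 21.3262, hence ||A||_2 = sqrt(λ_max) = sqrt((27 + sqrt(245))/2) ≈ 4.618.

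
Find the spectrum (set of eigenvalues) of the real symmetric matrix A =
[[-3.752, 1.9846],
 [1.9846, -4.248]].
sigma(A) ≈ {-6, -2}

A is real symmetric, so its spectrum consists of real eigenvalues. Expanding the characteristic polynomial of the displayed matrix gives
  det(λ I - A) = p(λ) = λ^2 + (8)λ + (12).
Solving p(λ) = 0 yields eigenvalues ≈ -6, -2. (A is shown rounded to 4 decimals, so these recover the underlying integer eigenvalues to within that precision.)
Verification: the trace of A = -8 equals the sum of eigenvalues -8, and det(A) ≈ 11.9999 matches the eigenvalue product 12.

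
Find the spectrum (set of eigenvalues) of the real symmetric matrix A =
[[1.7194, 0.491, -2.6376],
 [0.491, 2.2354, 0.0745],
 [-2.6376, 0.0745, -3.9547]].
sigma(A) ≈ {-5, 2, 3}

A is real symmetric, so its spectrum consists of real eigenvalues. Expanding the characteristic polynomial of the displayed matrix gives
  det(λ I - A) = p(λ) = λ^3 + (0)λ^2 + (-19)λ + (30).
Solving p(λ) = 0 yields eigenvalues ≈ -5, 2, 3. (A is shown rounded to 4 decimals, so these recover the underlying integer eigenvalues to within that precision.)
Verification: the trace of A = 0 equals the sum of eigenvalues 0, and det(A) ≈ -30.0007 matches the eigenvalue product -30.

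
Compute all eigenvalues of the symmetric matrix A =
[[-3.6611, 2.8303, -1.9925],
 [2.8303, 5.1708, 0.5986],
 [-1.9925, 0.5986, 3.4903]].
sigma(A) ≈ {-5, 4, 6}

A is real symmetric, so its spectrum consists of real eigenvalues. Expanding the characteristic polynomial of the displayed matrix gives
  det(λ I - A) = p(λ) = λ^3 + (-5)λ^2 + (-26)λ + (120.0016).
Solving p(λ) = 0 yields eigenvalues ≈ -5, 4, 6. (A is shown rounded to 4 decimals, so these recover the underlying integer eigenvalues to within that precision.)
Verification: the trace of A = 5 equals the sum of eigenvalues 5, and det(A) ≈ -120.0016 matches the eigenvalue product -120.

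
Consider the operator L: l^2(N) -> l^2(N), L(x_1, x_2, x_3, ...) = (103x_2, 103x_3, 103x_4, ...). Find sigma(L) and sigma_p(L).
sigma(L) = closed disk {z in C : |z| ≤ 103}; sigma_p(L) = open disk {z in C : |z| < 103}

Note L = 103·V where V is the unit left shift (V x)_k = x_{k+1}; so sigma(L) = 103·sigma(V) and ||L|| = 103||V||. ||L x||^2 = 10609sum_{k≥2} |x_k|^2 ≤ 10609||x||^2, with equality on {x : x_1 = 0}, so ||L|| = 103. For any lambda with |lambda| < 103, set r = lambda/103 (|r| < 1); the vector x = (1, r, r^2, ...) is in l^2 and satisfies L x = 103(r, r^2, ...) = lambda x, so lambda is an eigenvalue. On the boundary |lambda| = 103 the geometric series diverges, so no l^2 eigenvector exists, but these lambda lie in the approximate point spectrum. Hence sigma(L) is the closed disk of radius 103 and sigma_p(L) is the open disk.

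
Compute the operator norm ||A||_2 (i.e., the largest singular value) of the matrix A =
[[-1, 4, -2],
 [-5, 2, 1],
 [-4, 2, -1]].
||A||_2 = sqrt((71 + sqrt(1905))/2) ≈ 7.5712 (= sqrt(largest eigenvalue of A^T A))

||A||_2 = sigma_max(A) = sqrt(lambda_max(A^T A)). Form the symmetric matrix M = A^T A =
[[42, -22, 1],
 [-22, 24, -8],
 [1, -8, 6]].
Its characteristic polynomial (trace, sum of principal 2x2 minors, determinant of M give the coefficients) is
  p(λ) = det(λ I - M) = λ^3 - 72λ^2 + 855λ - 784.
By the rational root theorem any rational root is an integer divisor of 784. Testing λ = 1: p(1) = 1 - 72 + 855 - 784 = 0, so λ = 1 is a root. Dividing out (λ - 1) leaves p(λ) = (λ - 1)(λ^2 - 71λ + 784). For λ^2 - 71λ + 784 the discriminant is 1905. It is nonnegative but not a perfect square, so the roots are real and irrational: λ = (71 ± sqrt(1905))/2 ≈ 57.3232, 13.6768.
So the eigenvalues of A^T A are ≈ 1, 13.6768, 57.3232 (all ≥ 0, as they must be for A^T A). The largest is λ_max = (71 + sqrt(1905))/2 ≈ 57.3232, hence ||A||_2 = sqrt(λ_max) = sqrt((71 + sqrt(1905))/2) ≈ 7.5712.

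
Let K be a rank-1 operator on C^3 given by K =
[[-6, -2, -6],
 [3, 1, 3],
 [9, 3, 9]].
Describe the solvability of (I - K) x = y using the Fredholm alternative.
(I - K) is invertible (det(I - K) = -3 ≠ 0), so for every y in C^3 the equation (I - K) x = y has a unique solution.

K has rank 1, so it is an outer product K = u v^T: every row of K is a multiple of one row vector. Reading off the entries, u = (-2, 1, 3) and v = (3, 1, 3) (row i of K equals u_i·v^T). A rank-one matrix u v^T satisfies K u = u (v·u) and kills the (2)-dimensional subspace v^⊥, so its characteristic polynomial is lambda^2 (lambda - v·u) with v·u = tr K = 4. Hence the eigenvalues of I - K are 1 (multiplicity 2) and 1 - (4) = -3, so det(I - K) = -3. (Direct check: I - K =
[[7, 2, 6],
 [-3, 0, -3],
 [-9, -3, -8]]
has determinant -3.) The finite-dimensional Fredholm alternative says: either (I - K) is invertible, or ker(I - K) ≠ {0} and then range(I - K) = ker((I - K)^*)^⊥, with dim ker(I - K) = dim ker((I - K)^*). Since det(I - K) ≠ 0, 1 is not an eigenvalue of K and ker(I - K) = {0}, so we are in the first case: for every y there is a unique x = (I - K)^(-1) y. Explicitly, by the Sherman–Morrison formula, (I - u v^T)^(-1) = I + u v^T/(1 - v·u), i.e. (I - K)^(-1) = I + K/(-3).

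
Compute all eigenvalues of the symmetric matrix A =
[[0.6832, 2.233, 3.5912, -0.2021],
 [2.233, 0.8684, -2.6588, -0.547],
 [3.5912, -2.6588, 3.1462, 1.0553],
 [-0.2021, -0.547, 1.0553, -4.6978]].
sigma(A) ≈ {-5, -4, 3, 6}

A is real symmetric, so its spectrum consists of real eigenvalues. Expanding the characteristic polynomial of the displayed matrix gives
  det(λ I - A) = p(λ) = λ^4 + (0)λ^3 + (-43)λ^2 + (-18.0011)λ + (360).
Solving p(λ) = 0 yields eigenvalues ≈ -5, -4, 3, 6. (A is shown rounded to 4 decimals, so these recover the underlying integer eigenvalues to within that precision.)
Verification: the trace of A = 0 equals the sum of eigenvalues 0, and det(A) ≈ 360.0000 matches the eigenvalue product 360.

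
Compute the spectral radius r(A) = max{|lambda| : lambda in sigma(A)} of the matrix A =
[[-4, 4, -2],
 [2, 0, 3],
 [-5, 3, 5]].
r(A) ≈ 7.1116

The eigenvalues of A are the roots of its characteristic polynomial. With M = A (coefficients from the trace, the sum of principal 2x2 minors, and det A):
  p(λ) = det(λ I - M) = λ^3 - λ^2 - 47λ + 76.
No integer candidate from the rational root theorem (±divisors of 76) is a root, so the roots are irrational. The cubic discriminant is Δ = 326149 > 0, so there are three distinct real roots. p(-8) = -124 and p(-7) = 13 have opposite signs, so a root lies in (-8, -7); Newton's method refines it to λ ≈ -7.1116. p(1) = 29 and p(2) = -14 have opposite signs, so a root lies in (1, 2); Newton's method refines it to λ ≈ 1.6552. p(6) = -26 and p(7) = 41 have opposite signs, so a root lies in (6, 7); Newton's method refines it to λ ≈ 6.4564. Check (Vieta): the three roots sum to 1, matching tr M = 1.
Thus the eigenvalues (to 4 decimals) are -7.1116 (modulus 7.1116); 1.6552 (modulus 1.6552); 6.4564 (modulus 6.4564). The spectral radius is the largest modulus: r(A) ≈ 7.1116. (Cross-check: r(A) ≤ ||A||_2 ≈ 8.5138; equality holds whenever A is normal, though it can also hold for some non-normal A.)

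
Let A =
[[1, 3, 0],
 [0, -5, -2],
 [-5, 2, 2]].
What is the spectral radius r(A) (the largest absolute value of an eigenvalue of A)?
r(A) ≈ 3.187

The eigenvalues of A are the roots of its characteristic polynomial. With M = A (coefficients from the trace, the sum of principal 2x2 minors, and det A):
  p(λ) = det(λ I - M) = λ^3 + 2λ^2 - 9λ - 24.
No integer candidate from the rational root theorem (±divisors of 24) is a root, so the roots are irrational. The cubic discriminant is Δ = -3768 < 0, so there is one real root and a complex-conjugate pair. p(3) = -6 and p(4) = 36 have opposite signs, so a root lies in (3, 4); Newton's method refines it to λ ≈ 3.187. Dividing out (λ - (3.187)) leaves approximately λ^2 + 5.187λ + 7.5307. For λ^2 + 5.187λ + 7.5307 the discriminant is -3.2181. It is negative, so the remaining roots are the complex-conjugate pair λ ≈ -2.5935 ± 0.897i. Their product equals the constant term, so |λ|^2 ≈ 7.5307 and |λ| ≈ 2.7442.
Thus the eigenvalues (to 4 decimals) are 3.187 (modulus 3.187); -2.5935 ± 0.897i (modulus 2.7442). The spectral radius is the largest modulus: r(A) ≈ 3.187. (Cross-check: r(A) ≤ ||A||_2 ≈ 6.9545; equality holds whenever A is normal, though it can also hold for some non-normal A.)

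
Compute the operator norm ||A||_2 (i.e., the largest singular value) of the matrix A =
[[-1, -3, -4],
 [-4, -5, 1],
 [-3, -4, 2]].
||A||_2 ≈ 8.68 (= sqrt(largest eigenvalue of A^T A))

||A||_2 = sigma_max(A) = sqrt(lambda_max(A^T A)). Form the symmetric matrix M = A^T A =
[[26, 35, -6],
 [35, 50, -1],
 [-6, -1, 21]].
Its characteristic polynomial (trace, sum of principal 2x2 minors, determinant of M give the coefficients) is
  p(λ) = det(λ I - M) = λ^3 - 97λ^2 + 1634λ - 169.
No integer candidate from the rational root theorem (±divisors of 169) is a root, so the roots are irrational. The cubic discriminant is Δ = 7535196409 > 0, so there are three distinct real roots. p(0) = -169 and p(1) = 1369 have opposite signs, so a root lies in (0, 1); Newton's method refines it to λ ≈ 0.1041. p(21) = 629 and p(22) = -521 have opposite signs, so a root lies in (21, 22); Newton's method refines it to λ ≈ 21.5539. p(75) = -1369 and p(76) = 2719 have opposite signs, so a root lies in (75, 76); Newton's method refines it to λ ≈ 75.342. Check (Vieta): the three roots sum to 97, matching tr M = 97.
So the eigenvalues of A^T A are ≈ 0.1041, 21.5539, 75.342 (all ≥ 0, as they must be for A^T A). The largest is λ_max ≈ 75.342, hence ||A||_2 = sqrt(λ_max) ≈ 8.68.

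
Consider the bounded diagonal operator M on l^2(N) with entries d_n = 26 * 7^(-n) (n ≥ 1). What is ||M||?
||M|| = 26/7 (attained at n = 1)

For M diagonal, ||M|| = sup_n |d_n|. The sequence d_n = 26 * 7^(-n) is positive and strictly decreasing (ratio 7^(-1) < 1), so the supremum is d_1 = 26/7. Hence ||M|| = 26/7.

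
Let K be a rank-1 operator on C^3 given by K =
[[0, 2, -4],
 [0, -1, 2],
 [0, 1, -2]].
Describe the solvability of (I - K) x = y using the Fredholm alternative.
(I - K) is invertible (det(I - K) = 4 ≠ 0), so for every y in C^3 the equation (I - K) x = y has a unique solution.

K has rank 1, so it is an outer product K = u v^T: every row of K is a multiple of one row vector. Reading off the entries, u = (2, -1, 1) and v = (0, 1, -2) (row i of K equals u_i·v^T). A rank-one matrix u v^T satisfies K u = u (v·u) and kills the (2)-dimensional subspace v^⊥, so its characteristic polynomial is lambda^2 (lambda - v·u) with v·u = tr K = -3. Hence the eigenvalues of I - K are 1 (multiplicity 2) and 1 - (-3) = 4, so det(I - K) = 4. (Direct check: I - K =
[[1, -2, 4],
 [0, 2, -2],
 [0, -1, 3]]
has determinant 4.) The finite-dimensional Fredholm alternative says: either (I - K) is invertible, or ker(I - K) ≠ {0} and then range(I - K) = ker((I - K)^*)^⊥, with dim ker(I - K) = dim ker((I - K)^*). Since det(I - K) ≠ 0, 1 is not an eigenvalue of K and ker(I - K) = {0}, so we are in the first case: for every y there is a unique x = (I - K)^(-1) y. Explicitly, by the Sherman–Morrison formula, (I - u v^T)^(-1) = I + u v^T/(1 - v·u), i.e. (I - K)^(-1) = I + K/(4).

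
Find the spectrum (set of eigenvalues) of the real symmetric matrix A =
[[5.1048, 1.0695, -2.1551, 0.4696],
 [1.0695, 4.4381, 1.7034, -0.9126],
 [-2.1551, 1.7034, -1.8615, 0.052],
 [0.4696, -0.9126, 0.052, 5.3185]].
sigma(A) ≈ {-3, 4, 6} (6 with multiplicity 2)

A is real symmetric, so its spectrum consists of real eigenvalues. Expanding the characteristic polynomial of the displayed matrix gives
  det(λ I - A) = p(λ) = λ^4 + (-13)λ^3 + (36)λ^2 + (108.0012)λ + (-431.9969).
Solving p(λ) = 0 yields eigenvalues ≈ -3, 4, 6, 6. (A is shown rounded to 4 decimals, so these recover the underlying integer eigenvalues to within that precision.)
Verification: the trace of A = 13 equals the sum of eigenvalues 13, and det(A) ≈ -431.9969 matches the eigenvalue product -432.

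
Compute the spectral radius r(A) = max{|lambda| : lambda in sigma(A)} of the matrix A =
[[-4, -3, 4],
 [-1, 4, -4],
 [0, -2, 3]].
r(A) ≈ 6.6672

The eigenvalues of A are the roots of its characteristic polynomial. With M = A (coefficients from the trace, the sum of principal 2x2 minors, and det A):
  p(λ) = det(λ I - M) = λ^3 - 3λ^2 - 27λ + 17.
No integer candidate from the rational root theorem (±divisors of 17) is a root, so the roots are irrational. The cubic discriminant is Δ = 104112 > 0, so there are three distinct real roots. p(-5) = -48 and p(-4) = 13 have opposite signs, so a root lies in (-5, -4); Newton's method refines it to λ ≈ -4.2651. p(0) = 17 and p(1) = -12 have opposite signs, so a root lies in (0, 1); Newton's method refines it to λ ≈ 0.5978. p(6) = -37 and p(7) = 24 have opposite signs, so a root lies in (6, 7); Newton's method refines it to λ ≈ 6.6672. Check (Vieta): the three roots sum to 3, matching tr M = 3.
Thus the eigenvalues (to 4 decimals) are -4.2651 (modulus 4.2651); 0.5978 (modulus 0.5978); 6.6672 (modulus 6.6672). The spectral radius is the largest modulus: r(A) ≈ 6.6672. (Cross-check: r(A) ≤ ||A||_2 ≈ 8.5548; equality holds whenever A is normal, though it can also hold for some non-normal A.)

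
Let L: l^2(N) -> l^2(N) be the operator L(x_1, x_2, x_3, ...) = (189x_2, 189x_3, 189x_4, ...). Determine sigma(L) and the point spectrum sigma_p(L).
sigma(L) = closed disk {z in C : |z| ≤ 189}; sigma_p(L) = open disk {z in C : |z| < 189}

Note L = 189·V where V is the unit left shift (V x)_k = x_{k+1}; so sigma(L) = 189·sigma(V) and ||L|| = 189||V||. ||L x||^2 = 35721sum_{k≥2} |x_k|^2 ≤ 35721||x||^2, with equality on {x : x_1 = 0}, so ||L|| = 189. For any lambda with |lambda| < 189, set r = lambda/189 (|r| < 1); the vector x = (1, r, r^2, ...) is in l^2 and satisfies L x = 189(r, r^2, ...) = lambda x, so lambda is an eigenvalue. On the boundary |lambda| = 189 the geometric series diverges, so no l^2 eigenvector exists, but these lambda lie in the approximate point spectrum. Hence sigma(L) is the closed disk of radius 189 and sigma_p(L) is the open disk.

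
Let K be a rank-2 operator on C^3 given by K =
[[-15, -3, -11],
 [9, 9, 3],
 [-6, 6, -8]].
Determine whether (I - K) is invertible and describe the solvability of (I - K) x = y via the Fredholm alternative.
(I - K) is invertible (det(I - K) = -129 ≠ 0), so for every y in C^3 the equation (I - K) x = y has a unique solution.

K has rank 2 and factors as K = U V^T = u1 v1^T + u2 v2^T with u1 = (-2, 3, 1), v1 = (3, 3, 1), u2 = (-3, 0, -3), v2 = (3, -1, 3) (multiplying out reproduces the displayed K). The nonzero eigenvalues of U V^T coincide with those of the 2 x 2 matrix G = V^T U = [[v1·u1, v1·u2], [v2·u1, v2·u2]] = [[4, -12], [-6, -18]], and by the Sylvester determinant identity det(I_3 - U V^T) = det(I_2 - V^T U) = det([[-3, 12], [6, 19]]) = (-3)(19) - (12)(6) = -129. (Direct check: I - K =
[[16, 3, 11],
 [-9, -8, -3],
 [6, -6, 9]]
has determinant -129.) The finite-dimensional Fredholm alternative says: either (I - K) is invertible, or ker(I - K) ≠ {0} and then range(I - K) = ker((I - K)^*)^⊥, with dim ker(I - K) = dim ker((I - K)^*). Since det(I - K) ≠ 0, 1 is not an eigenvalue of K and ker(I - K) = {0}, so we are in the first case: for every y there is a unique x = (I - K)^(-1) y. (Explicitly, by the Woodbury identity, (I - U V^T)^(-1) = I + U (I_2 - G)^(-1) V^T.)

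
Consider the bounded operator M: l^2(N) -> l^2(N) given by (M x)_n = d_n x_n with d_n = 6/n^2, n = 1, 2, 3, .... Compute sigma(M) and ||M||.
sigma(M) = {6/n^2 : n ≥ 1} ∪ {0}; ||M|| = 6

A bounded diagonal operator on l^2 with diagonal entries d_n has spectrum equal to the closure of {d_n : n ≥ 1}: every d_n is an eigenvalue (with eigenvector e_n), so {d_n} ⊂ sigma(M); the spectrum is closed, so its closure is too; and for lambda not in the closure, (M - lambda I) has bounded inverse (the diagonal entries 1/(d_n - lambda) are bounded). For our sequence d_n = 6/n^2, n = 1, 2, 3, ...:
  - {d_n} = {6/n^2 : n ≥ 1}; the only limit point is 0
  - closure = {6/n^2 : n ≥ 1} ∪ {0}
For the norm: a diagonal operator has ||M|| = sup_n |d_n|. Here d_n = 6/n^2 is positive and decreasing, so sup_n |d_n| = d_1 = 6. So ||M|| = 6.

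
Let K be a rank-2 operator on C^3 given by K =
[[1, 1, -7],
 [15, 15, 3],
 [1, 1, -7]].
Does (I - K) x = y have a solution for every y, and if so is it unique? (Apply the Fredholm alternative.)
(I - K) is invertible (det(I - K) = -116 ≠ 0), so for every y in C^3 the equation (I - K) x = y has a unique solution.

K has rank 2 and factors as K = U V^T = u1 v1^T + u2 v2^T with u1 = (-1, 3, -1), v1 = (3, 3, 3), u2 = (2, 3, 2), v2 = (2, 2, -2) (multiplying out reproduces the displayed K). The nonzero eigenvalues of U V^T coincide with those of the 2 x 2 matrix G = V^T U = [[v1·u1, v1·u2], [v2·u1, v2·u2]] = [[3, 21], [6, 6]], and by the Sylvester determinant identity det(I_3 - U V^T) = det(I_2 - V^T U) = det([[-2, -21], [-6, -5]]) = (-2)(-5) - (-21)(-6) = -116. (Direct check: I - K =
[[0, -1, 7],
 [-15, -14, -3],
 [-1, -1, 8]]
has determinant -116.) The finite-dimensional Fredholm alternative says: either (I - K) is invertible, or ker(I - K) ≠ {0} and then range(I - K) = ker((I - K)^*)^⊥, with dim ker(I - K) = dim ker((I - K)^*). Since det(I - K) ≠ 0, 1 is not an eigenvalue of K and ker(I - K) = {0}, so we are in the first case: for every y there is a unique x = (I - K)^(-1) y. (Explicitly, by the Woodbury identity, (I - U V^T)^(-1) = I + U (I_2 - G)^(-1) V^T.)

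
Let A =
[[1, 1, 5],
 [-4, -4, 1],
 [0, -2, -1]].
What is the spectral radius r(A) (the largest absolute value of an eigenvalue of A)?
r(A) ≈ 4.3432

The eigenvalues of A are the roots of its characteristic polynomial. With M = A (coefficients from the trace, the sum of principal 2x2 minors, and det A):
  p(λ) = det(λ I - M) = λ^3 + 4λ^2 + 5λ - 42.
No integer candidate from the rational root theorem (±divisors of 42) is a root, so the roots are irrational. The cubic discriminant is Δ = -52096 < 0, so there is one real root and a complex-conjugate pair. p(2) = -8 and p(3) = 36 have opposite signs, so a root lies in (2, 3); Newton's method refines it to λ ≈ 2.2265. Dividing out (λ - (2.2265)) leaves approximately λ^2 + 6.2265λ + 18.8635. For λ^2 + 6.2265λ + 18.8635 the discriminant is -36.6844. It is negative, so the remaining roots are the complex-conjugate pair λ ≈ -3.1133 ± 3.0284i. Their product equals the constant term, so |λ|^2 ≈ 18.8635 and |λ| ≈ 4.3432.
Thus the eigenvalues (to 4 decimals) are 2.2265 (modulus 2.2265); -3.1133 ± 3.0284i (modulus 4.3432). The spectral radius is the largest modulus: r(A) ≈ 4.3432. (Cross-check: r(A) ≤ ||A||_2 ≈ 6.0802; equality holds whenever A is normal, though it can also hold for some non-normal A.)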